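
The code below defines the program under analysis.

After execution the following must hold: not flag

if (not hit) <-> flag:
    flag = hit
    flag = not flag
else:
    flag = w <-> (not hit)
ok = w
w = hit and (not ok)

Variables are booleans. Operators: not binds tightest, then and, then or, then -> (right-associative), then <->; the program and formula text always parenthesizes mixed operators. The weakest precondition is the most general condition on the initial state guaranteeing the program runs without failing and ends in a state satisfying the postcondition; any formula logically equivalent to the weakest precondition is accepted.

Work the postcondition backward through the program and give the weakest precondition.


Working backward. After the program, not flag must hold.
Before w := hit and (not ok): not flag
Before ok := w: not flag
Then branch requires hit; else branch requires not (w <-> (not hit)).
Before the if: (((not hit) <-> flag) -> hit) and ((not ((not hit) <-> flag)) -> (not (w <-> (not hit))))
Answer: WP = (((not hit) <-> flag) -> hit) and ((not ((not hit) <-> flag)) -> (not (w <-> (not hit))))


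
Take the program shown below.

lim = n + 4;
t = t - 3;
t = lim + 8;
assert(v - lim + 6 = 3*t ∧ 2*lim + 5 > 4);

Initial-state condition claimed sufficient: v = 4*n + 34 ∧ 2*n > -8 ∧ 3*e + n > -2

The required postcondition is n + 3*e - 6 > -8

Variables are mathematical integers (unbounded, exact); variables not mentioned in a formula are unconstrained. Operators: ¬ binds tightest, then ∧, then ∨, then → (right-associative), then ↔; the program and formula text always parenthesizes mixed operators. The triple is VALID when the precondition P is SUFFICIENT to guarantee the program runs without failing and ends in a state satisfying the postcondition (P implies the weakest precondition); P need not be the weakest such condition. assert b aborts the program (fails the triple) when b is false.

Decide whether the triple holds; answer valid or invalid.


Working backward. After the program, the postcondition n + 3*e - 6 > -8 must hold; in canonical form it is 3*e + n > -2.
Before assert v - lim + 6 = 3*t ∧ 2*lim + 5 > 4: v = lim + 3*t - 6 ∧ 2*lim > -1 ∧ 3*e + n > -2
Before t := lim + 8: v = 4*lim + 18 ∧ 2*lim > -1 ∧ 3*e + n > -2
Before t := t - 3: v = 4*lim + 18 ∧ 2*lim > -1 ∧ 3*e + n > -2
Before lim := n + 4: v = 4*n + 34 ∧ 2*n > -9 ∧ 3*e + n > -2
The weakest precondition is v = 4*n + 34 ∧ 2*n > -9 ∧ 3*e + n > -2.
Check whether v = 4*n + 34 ∧ 2*n > -8 ∧ 3*e + n > -2 implies it.
Every state satisfying the precondition satisfies the weakest precondition: the implication holds.
Answer: valid


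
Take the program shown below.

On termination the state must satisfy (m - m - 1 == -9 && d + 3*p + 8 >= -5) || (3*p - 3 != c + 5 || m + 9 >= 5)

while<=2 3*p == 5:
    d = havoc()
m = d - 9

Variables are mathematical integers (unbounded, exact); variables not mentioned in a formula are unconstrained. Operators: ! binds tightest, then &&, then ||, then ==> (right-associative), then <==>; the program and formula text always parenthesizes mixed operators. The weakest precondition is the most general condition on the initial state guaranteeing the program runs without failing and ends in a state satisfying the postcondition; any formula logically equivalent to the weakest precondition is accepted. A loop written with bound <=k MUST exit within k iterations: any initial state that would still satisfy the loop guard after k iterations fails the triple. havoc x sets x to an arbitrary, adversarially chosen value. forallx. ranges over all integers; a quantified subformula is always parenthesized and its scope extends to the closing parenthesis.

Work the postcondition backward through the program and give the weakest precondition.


Working backward. After the program, the postcondition (m - m - 1 == -9 && d + 3*p + 8 >= -5) || (3*p - 3 != c + 5 || m + 9 >= 5) must hold; in canonical form it is 3*p != c + 8 || m >= -4.
Before m := d - 9: 3*p != c + 8 || d >= 5
Before the loop (bound <=2), unroll the exhaustion recursion (WP_0 = exit-now case; WP_j = one more guarded iteration, up to j = 2):
  WP_0: (!(3*p == 5)) && (3*p != c + 8 || d >= 5)
  WP_1: (3*p == 5 ==> (forall d_1. ((!(3*p == 5)) && (3*p != c + 8 || d_1 >= 5)))) && ((!(3*p == 5)) ==> (3*p != c + 8 || d >= 5))
  WP_2: (3*p == 5 ==> (forall d_2. ((3*p == 5 ==> (forall d_1. ((!(3*p == 5)) && (3*p != c + 8 || d_1 >= 5)))) && ((!(3*p == 5)) ==> (3*p != c + 8 || d_2 >= 5))))) && ((!(3*p == 5)) ==> (3*p != c + 8 || d >= 5))
So before the loop: (3*p == 5 ==> (forall d_2. ((3*p == 5 ==> (forall d_1. ((!(3*p == 5)) && (3*p != c + 8 || d_1 >= 5)))) && ((!(3*p == 5)) ==> (3*p != c + 8 || d_2 >= 5))))) && ((!(3*p == 5)) ==> (3*p != c + 8 || d >= 5))
Answer: WP = (3*p == 5 ==> (forall d_2. ((3*p == 5 ==> (forall d_1. ((!(3*p == 5)) && (3*p != c + 8 || d_1 >= 5)))) && ((!(3*p == 5)) ==> (3*p != c + 8 || d_2 >= 5))))) && ((!(3*p == 5)) ==> (3*p != c + 8 || d >= 5))


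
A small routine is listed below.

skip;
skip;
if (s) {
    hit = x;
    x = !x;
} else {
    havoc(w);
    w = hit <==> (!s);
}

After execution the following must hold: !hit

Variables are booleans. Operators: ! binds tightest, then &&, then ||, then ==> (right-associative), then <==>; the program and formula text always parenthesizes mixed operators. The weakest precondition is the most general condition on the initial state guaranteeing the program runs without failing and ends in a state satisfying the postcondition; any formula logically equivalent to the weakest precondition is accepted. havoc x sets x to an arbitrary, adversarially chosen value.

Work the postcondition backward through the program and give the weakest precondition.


Working backward. After the program, !hit must hold.
Then branch requires !x; else branch requires !hit.
Before the if: (s ==> (!x)) && ((!s) ==> (!hit))
Before skip: (s ==> (!x)) && ((!s) ==> (!hit))
Before skip: (s ==> (!x)) && ((!s) ==> (!hit))
Answer: WP = (s ==> (!x)) && ((!s) ==> (!hit))


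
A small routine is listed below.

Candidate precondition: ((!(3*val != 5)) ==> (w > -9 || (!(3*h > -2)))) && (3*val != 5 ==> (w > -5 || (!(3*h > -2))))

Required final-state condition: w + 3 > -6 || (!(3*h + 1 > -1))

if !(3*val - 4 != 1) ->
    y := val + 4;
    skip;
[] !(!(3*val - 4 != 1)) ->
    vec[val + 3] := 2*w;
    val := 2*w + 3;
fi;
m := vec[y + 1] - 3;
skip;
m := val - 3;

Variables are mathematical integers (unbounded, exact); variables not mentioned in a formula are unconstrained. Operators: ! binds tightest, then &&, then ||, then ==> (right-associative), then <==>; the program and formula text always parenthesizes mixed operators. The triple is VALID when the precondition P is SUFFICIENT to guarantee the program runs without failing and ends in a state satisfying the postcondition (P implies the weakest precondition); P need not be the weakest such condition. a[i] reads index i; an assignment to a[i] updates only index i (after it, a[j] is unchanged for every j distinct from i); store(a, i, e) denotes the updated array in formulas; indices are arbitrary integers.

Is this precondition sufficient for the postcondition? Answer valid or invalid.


Working backward. After the program, the postcondition w + 3 > -6 || (!(3*h + 1 > -1)) must hold; in canonical form it is w > -9 || (!(3*h > -2)).
Before m := val - 3: w > -9 || (!(3*h > -2))
Before skip: w > -9 || (!(3*h > -2))
Before m := vec[y + 1] - 3: w > -9 || (!(3*h > -2))
Then branch requires w > -9 || (!(3*h > -2)); else branch requires w > -9 || (!(3*h > -2)).
Before the if: ((!(3*val != 5)) ==> (w > -9 || (!(3*h > -2)))) && (3*val != 5 ==> (w > -9 || (!(3*h > -2))))
The weakest precondition is ((!(3*val != 5)) ==> (w > -9 || (!(3*h > -2)))) && (3*val != 5 ==> (w > -9 || (!(3*h > -2)))).
Check whether ((!(3*val != 5)) ==> (w > -9 || (!(3*h > -2)))) && (3*val != 5 ==> (w > -5 || (!(3*h > -2)))) implies it.
Every state satisfying the precondition satisfies the weakest precondition: the implication holds.
Answer: valid


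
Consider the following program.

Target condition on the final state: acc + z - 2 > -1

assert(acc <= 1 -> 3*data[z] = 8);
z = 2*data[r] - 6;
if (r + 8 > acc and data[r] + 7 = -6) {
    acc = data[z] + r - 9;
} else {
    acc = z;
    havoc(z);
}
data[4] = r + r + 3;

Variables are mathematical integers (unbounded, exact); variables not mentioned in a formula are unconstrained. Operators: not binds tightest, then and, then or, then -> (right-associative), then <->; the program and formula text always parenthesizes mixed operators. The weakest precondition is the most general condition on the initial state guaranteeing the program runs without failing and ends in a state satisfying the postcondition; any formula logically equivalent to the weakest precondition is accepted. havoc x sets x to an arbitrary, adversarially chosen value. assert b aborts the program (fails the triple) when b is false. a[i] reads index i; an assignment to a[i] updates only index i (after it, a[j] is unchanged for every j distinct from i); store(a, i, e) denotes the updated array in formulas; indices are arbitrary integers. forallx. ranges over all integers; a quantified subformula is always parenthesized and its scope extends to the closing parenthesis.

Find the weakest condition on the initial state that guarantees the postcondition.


Working backward. After the program, the postcondition acc + z - 2 > -1 must hold; in canonical form it is acc + z > 1.
Before data[4] := r + r + 3: acc + z > 1
Then branch requires data[z] + r + z > 10; else branch requires forall z_1. z + z_1 > 1.
Before the if: ((r > acc - 8 and data[r] = -13) -> data[z] + r + z > 10) and ((not (r > acc - 8 and data[r] = -13)) -> (forall z_1. z + z_1 > 1))
Before z := 2*data[r] - 6: ((r > acc - 8 and data[r] = -13) -> data[2*data[r] - 6] + 2*data[r] + r > 16) and ((not (r > acc - 8 and data[r] = -13)) -> (forall z_1. 2*data[r] + z_1 > 7))
Before assert acc <= 1 -> 3*data[z] = 8: (acc <= 1 -> 3*data[z] = 8) and ((r > acc - 8 and data[r] = -13) -> data[2*data[r] - 6] + 2*data[r] + r > 16) and ((not (r > acc - 8 and data[r] = -13)) -> (forall z_1. 2*data[r] + z_1 > 7))
Answer: WP = (acc <= 1 -> 3*data[z] = 8) and ((r > acc - 8 and data[r] = -13) -> data[2*data[r] - 6] + 2*data[r] + r > 16) and ((not (r > acc - 8 and data[r] = -13)) -> (forall z_1. 2*data[r] + z_1 > 7))


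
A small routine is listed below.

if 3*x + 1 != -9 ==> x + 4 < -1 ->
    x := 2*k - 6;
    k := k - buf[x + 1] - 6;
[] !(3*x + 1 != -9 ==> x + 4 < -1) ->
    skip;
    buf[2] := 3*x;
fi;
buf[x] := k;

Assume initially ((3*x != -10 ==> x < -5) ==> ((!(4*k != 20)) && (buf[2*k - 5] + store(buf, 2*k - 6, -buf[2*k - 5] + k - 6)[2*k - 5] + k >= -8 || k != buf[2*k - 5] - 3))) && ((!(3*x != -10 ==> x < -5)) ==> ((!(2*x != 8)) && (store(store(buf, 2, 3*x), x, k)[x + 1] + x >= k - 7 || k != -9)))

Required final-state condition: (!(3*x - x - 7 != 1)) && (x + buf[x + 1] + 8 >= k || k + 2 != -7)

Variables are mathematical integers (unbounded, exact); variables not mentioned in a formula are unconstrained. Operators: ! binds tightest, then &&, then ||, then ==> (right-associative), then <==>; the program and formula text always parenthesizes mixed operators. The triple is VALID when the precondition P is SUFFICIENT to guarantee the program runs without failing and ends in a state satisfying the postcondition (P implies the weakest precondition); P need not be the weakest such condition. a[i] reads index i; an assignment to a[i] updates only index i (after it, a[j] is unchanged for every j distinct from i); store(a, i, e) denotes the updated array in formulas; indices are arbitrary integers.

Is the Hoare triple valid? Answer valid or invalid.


Working backward. After the program, the postcondition (!(3*x - x - 7 != 1)) && (x + buf[x + 1] + 8 >= k || k + 2 != -7) must hold; in canonical form it is (!(2*x != 8)) && (buf[x + 1] + x >= k - 8 || k != -9).
Before buf[x] := k: (!(2*x != 8)) && (store(buf, x, k)[x + 1] + x >= k - 8 || k != -9)
Then branch requires (!(4*k != 20)) && (buf[2*k - 5] + store(buf, 2*k - 6, -buf[2*k - 5] + k - 6)[2*k - 5] + k >= -8 || k != buf[2*k - 5] - 3); else branch requires (!(2*x != 8)) && (store(store(buf, 2, 3*x), x, k)[x + 1] + x >= k - 8 || k != -9).
Before the if: ((3*x != -10 ==> x < -5) ==> ((!(4*k != 20)) && (buf[2*k - 5] + store(buf, 2*k - 6, -buf[2*k - 5] + k - 6)[2*k - 5] + k >= -8 || k != buf[2*k - 5] - 3))) && ((!(3*x != -10 ==> x < -5)) ==> ((!(2*x != 8)) && (store(store(buf, 2, 3*x), x, k)[x + 1] + x >= k - 8 || k != -9)))
The weakest precondition is ((3*x != -10 ==> x < -5) ==> ((!(4*k != 20)) && (buf[2*k - 5] + store(buf, 2*k - 6, -buf[2*k - 5] + k - 6)[2*k - 5] + k >= -8 || k != buf[2*k - 5] - 3))) && ((!(3*x != -10 ==> x < -5)) ==> ((!(2*x != 8)) && (store(store(buf, 2, 3*x), x, k)[x + 1] + x >= k - 8 || k != -9))).
Check whether ((3*x != -10 ==> x < -5) ==> ((!(4*k != 20)) && (buf[2*k - 5] + store(buf, 2*k - 6, -buf[2*k - 5] + k - 6)[2*k - 5] + k >= -8 || k != buf[2*k - 5] - 3))) && ((!(3*x != -10 ==> x < -5)) ==> ((!(2*x != 8)) && (store(store(buf, 2, 3*x), x, k)[x + 1] + x >= k - 7 || k != -9))) implies it.
Every state satisfying the precondition satisfies the weakest precondition: the implication holds.
Answer: valid


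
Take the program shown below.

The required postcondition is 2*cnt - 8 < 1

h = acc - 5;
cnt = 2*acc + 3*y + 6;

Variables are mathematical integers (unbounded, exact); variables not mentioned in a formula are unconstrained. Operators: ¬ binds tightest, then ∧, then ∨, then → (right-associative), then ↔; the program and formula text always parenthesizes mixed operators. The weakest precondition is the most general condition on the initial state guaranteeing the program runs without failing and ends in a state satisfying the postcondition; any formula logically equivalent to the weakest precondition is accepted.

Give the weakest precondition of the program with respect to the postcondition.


Working backward. After the program, the postcondition 2*cnt - 8 < 1 must hold; in canonical form it is 2*cnt < 9.
Before cnt := 2*acc + 3*y + 6: 4*acc + 6*y < -3
Before h := acc - 5: 4*acc + 6*y < -3
Answer: WP = 4*acc + 6*y < -3


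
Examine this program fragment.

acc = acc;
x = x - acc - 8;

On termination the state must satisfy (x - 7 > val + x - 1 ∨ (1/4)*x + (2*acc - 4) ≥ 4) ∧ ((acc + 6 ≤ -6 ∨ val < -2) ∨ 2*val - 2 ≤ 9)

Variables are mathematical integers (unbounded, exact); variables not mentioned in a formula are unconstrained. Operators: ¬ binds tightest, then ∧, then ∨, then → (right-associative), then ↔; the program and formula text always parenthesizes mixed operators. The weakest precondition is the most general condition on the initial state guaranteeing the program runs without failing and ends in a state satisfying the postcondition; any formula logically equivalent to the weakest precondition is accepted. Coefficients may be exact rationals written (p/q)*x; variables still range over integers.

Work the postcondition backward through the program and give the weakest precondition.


Working backward. After the program, the postcondition (x - 7 > val + x - 1 ∨ (1/4)*x + (2*acc - 4) ≥ 4) ∧ ((acc + 6 ≤ -6 ∨ val < -2) ∨ 2*val - 2 ≤ 9) must hold; in canonical form it is (val < -6 ∨ 2*acc + (1/4)*x ≥ 8) ∧ (acc ≤ -12 ∨ val < -2 ∨ 2*val ≤ 11).
Before x := x - acc - 8: (val < -6 ∨ (7/4)*acc + (1/4)*x ≥ 10) ∧ (acc ≤ -12 ∨ val < -2 ∨ 2*val ≤ 11)
Before acc := acc: (val < -6 ∨ (7/4)*acc + (1/4)*x ≥ 10) ∧ (acc ≤ -12 ∨ val < -2 ∨ 2*val ≤ 11)
Answer: WP = (val < -6 ∨ (7/4)*acc + (1/4)*x ≥ 10) ∧ (acc ≤ -12 ∨ val < -2 ∨ 2*val ≤ 11)


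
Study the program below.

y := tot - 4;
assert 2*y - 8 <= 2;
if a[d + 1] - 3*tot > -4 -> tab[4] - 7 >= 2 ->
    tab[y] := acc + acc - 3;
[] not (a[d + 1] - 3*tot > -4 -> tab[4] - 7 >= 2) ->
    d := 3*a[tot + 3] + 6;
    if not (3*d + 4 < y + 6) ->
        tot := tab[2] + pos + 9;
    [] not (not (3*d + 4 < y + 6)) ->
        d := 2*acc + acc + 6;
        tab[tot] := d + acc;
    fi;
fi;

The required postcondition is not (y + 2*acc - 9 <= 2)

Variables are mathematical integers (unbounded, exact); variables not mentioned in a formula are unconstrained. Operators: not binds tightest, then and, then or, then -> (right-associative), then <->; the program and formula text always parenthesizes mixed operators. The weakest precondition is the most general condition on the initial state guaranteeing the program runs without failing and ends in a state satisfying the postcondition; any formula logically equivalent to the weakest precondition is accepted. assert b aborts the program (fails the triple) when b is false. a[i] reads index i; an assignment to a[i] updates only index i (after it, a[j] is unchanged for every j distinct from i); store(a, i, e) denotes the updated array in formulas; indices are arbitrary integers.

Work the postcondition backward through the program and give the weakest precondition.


Working backward. After the program, the postcondition not (y + 2*acc - 9 <= 2) must hold; in canonical form it is not (2*acc + y <= 11).
Then branch requires not (2*acc + y <= 11); else branch requires ((not (9*a[tot + 3] < y - 16)) -> (not (2*acc + y <= 11))) and (9*a[tot + 3] < y - 16 -> (not (2*acc + y <= 11))).
Before the if: ((a[d + 1] > 3*tot - 4 -> tab[4] >= 9) -> (not (2*acc + y <= 11))) and ((not (a[d + 1] > 3*tot - 4 -> tab[4] >= 9)) -> (((not (9*a[tot + 3] < y - 16)) -> (not (2*acc + y <= 11))) and (9*a[tot + 3] < y - 16 -> (not (2*acc + y <= 11)))))
Before assert 2*y - 8 <= 2: 2*y <= 10 and ((a[d + 1] > 3*tot - 4 -> tab[4] >= 9) -> (not (2*acc + y <= 11))) and ((not (a[d + 1] > 3*tot - 4 -> tab[4] >= 9)) -> (((not (9*a[tot + 3] < y - 16)) -> (not (2*acc + y <= 11))) and (9*a[tot + 3] < y - 16 -> (not (2*acc + y <= 11)))))
Before y := tot - 4: 2*tot <= 18 and ((a[d + 1] > 3*tot - 4 -> tab[4] >= 9) -> (not (2*acc + tot <= 15))) and ((not (a[d + 1] > 3*tot - 4 -> tab[4] >= 9)) -> (((not (9*a[tot + 3] < tot - 20)) -> (not (2*acc + tot <= 15))) and (9*a[tot + 3] < tot - 20 -> (not (2*acc + tot <= 15)))))
Answer: WP = 2*tot <= 18 and ((a[d + 1] > 3*tot - 4 -> tab[4] >= 9) -> (not (2*acc + tot <= 15))) and ((not (a[d + 1] > 3*tot - 4 -> tab[4] >= 9)) -> (((not (9*a[tot + 3] < tot - 20)) -> (not (2*acc + tot <= 15))) and (9*a[tot + 3] < tot - 20 -> (not (2*acc + tot <= 15)))))


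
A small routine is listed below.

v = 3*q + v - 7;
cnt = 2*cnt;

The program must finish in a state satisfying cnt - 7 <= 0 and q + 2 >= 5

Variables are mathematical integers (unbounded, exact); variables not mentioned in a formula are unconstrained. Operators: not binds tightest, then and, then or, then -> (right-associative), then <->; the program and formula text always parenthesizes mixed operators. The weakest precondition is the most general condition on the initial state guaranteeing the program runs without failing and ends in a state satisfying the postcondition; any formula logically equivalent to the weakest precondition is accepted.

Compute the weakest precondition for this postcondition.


Working backward. After the program, the postcondition cnt - 7 <= 0 and q + 2 >= 5 must hold; in canonical form it is cnt <= 7 and q >= 3.
Before cnt := 2*cnt: 2*cnt <= 7 and q >= 3
Before v := 3*q + v - 7: 2*cnt <= 7 and q >= 3
Answer: WP = 2*cnt <= 7 and q >= 3


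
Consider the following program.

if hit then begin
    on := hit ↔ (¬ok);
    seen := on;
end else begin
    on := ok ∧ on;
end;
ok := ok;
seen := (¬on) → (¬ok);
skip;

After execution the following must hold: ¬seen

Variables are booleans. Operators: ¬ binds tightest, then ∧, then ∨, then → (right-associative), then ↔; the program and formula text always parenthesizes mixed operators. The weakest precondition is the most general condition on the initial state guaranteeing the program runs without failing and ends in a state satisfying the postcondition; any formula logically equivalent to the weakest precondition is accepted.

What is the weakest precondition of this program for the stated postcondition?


Working backward. After the program, ¬seen must hold.
Before skip: ¬seen
Before seen := (¬on) → (¬ok): ¬((¬on) → (¬ok))
Before ok := ok: ¬((¬on) → (¬ok))
Then branch requires ¬((¬(hit ↔ (¬ok))) → (¬ok)); else branch requires ¬((¬(ok ∧ on)) → (¬ok)).
Before the if: (hit → (¬((¬(hit ↔ (¬ok))) → (¬ok)))) ∧ ((¬hit) → (¬((¬(ok ∧ on)) → (¬ok))))
Answer: WP = (hit → (¬((¬(hit ↔ (¬ok))) → (¬ok)))) ∧ ((¬hit) → (¬((¬(ok ∧ on)) → (¬ok))))


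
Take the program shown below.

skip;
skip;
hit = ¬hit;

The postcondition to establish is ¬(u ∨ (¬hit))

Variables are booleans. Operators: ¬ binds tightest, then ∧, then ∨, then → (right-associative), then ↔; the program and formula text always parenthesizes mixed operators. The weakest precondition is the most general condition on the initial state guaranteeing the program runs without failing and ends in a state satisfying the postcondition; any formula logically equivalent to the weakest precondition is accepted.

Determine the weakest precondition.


Working backward. After the program, ¬(u ∨ (¬hit)) must hold.
Before hit := ¬hit: ¬(u ∨ hit)
Before skip: ¬(u ∨ hit)
Before skip: ¬(u ∨ hit)
Answer: WP = ¬(u ∨ hit)


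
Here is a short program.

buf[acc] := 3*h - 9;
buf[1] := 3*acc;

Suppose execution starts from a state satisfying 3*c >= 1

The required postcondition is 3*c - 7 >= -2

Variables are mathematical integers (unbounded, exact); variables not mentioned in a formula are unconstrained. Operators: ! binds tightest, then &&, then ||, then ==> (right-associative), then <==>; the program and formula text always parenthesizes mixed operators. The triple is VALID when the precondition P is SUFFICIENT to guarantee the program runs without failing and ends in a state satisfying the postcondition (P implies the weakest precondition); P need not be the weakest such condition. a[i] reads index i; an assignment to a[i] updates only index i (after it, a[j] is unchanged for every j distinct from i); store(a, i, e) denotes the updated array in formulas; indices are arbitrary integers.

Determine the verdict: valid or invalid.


Working backward. After the program, the postcondition 3*c - 7 >= -2 must hold; in canonical form it is 3*c >= 5.
Before buf[1] := 3*acc: 3*c >= 5
Before buf[acc] := 3*h - 9: 3*c >= 5
The weakest precondition is 3*c >= 5.
Check whether 3*c >= 1 implies it.
Countermodel: at the initial state c = 1, the precondition holds but the weakest precondition fails.
Answer: invalid


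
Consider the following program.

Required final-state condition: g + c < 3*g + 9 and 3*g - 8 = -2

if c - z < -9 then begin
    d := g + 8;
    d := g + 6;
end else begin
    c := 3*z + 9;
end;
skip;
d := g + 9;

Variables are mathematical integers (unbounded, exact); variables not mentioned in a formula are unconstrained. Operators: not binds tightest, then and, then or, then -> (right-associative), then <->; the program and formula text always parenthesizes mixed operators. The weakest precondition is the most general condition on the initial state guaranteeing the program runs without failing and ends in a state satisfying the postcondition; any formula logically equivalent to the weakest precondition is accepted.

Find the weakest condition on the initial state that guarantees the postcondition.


Working backward. After the program, the postcondition g + c < 3*g + 9 and 3*g - 8 = -2 must hold; in canonical form it is c < 2*g + 9 and 3*g = 6.
Before d := g + 9: c < 2*g + 9 and 3*g = 6
Before skip: c < 2*g + 9 and 3*g = 6
Then branch requires c < 2*g + 9 and 3*g = 6; else branch requires 3*z < 2*g and 3*g = 6.
Before the if: (c < z - 9 -> (c < 2*g + 9 and 3*g = 6)) and ((not (c < z - 9)) -> (3*z < 2*g and 3*g = 6))
Answer: WP = (c < z - 9 -> (c < 2*g + 9 and 3*g = 6)) and ((not (c < z - 9)) -> (3*z < 2*g and 3*g = 6))


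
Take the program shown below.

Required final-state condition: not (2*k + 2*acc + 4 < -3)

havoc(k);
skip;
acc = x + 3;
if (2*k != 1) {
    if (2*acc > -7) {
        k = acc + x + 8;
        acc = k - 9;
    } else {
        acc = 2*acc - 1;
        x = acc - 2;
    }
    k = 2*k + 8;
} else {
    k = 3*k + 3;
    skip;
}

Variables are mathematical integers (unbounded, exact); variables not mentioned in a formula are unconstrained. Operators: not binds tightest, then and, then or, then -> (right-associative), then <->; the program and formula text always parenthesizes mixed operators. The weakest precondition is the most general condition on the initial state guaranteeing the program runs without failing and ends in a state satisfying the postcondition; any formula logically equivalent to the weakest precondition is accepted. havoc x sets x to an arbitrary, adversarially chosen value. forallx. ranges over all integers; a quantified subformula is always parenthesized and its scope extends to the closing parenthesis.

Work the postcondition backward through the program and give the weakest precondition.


Working backward. After the program, the postcondition not (2*k + 2*acc + 4 < -3) must hold; in canonical form it is not (2*acc + 2*k < -7).
Then branch requires (2*acc > -7 -> (not (6*acc + 6*x < -53))) and ((not (2*acc > -7)) -> (not (4*acc + 4*k < -21))); else branch requires not (2*acc + 6*k < -13).
Before the if: (2*k != 1 -> ((2*acc > -7 -> (not (6*acc + 6*x < -53))) and ((not (2*acc > -7)) -> (not (4*acc + 4*k < -21))))) and ((not (2*k != 1)) -> (not (2*acc + 6*k < -13)))
Before acc := x + 3: (2*k != 1 -> ((2*x > -13 -> (not (12*x < -71))) and ((not (2*x > -13)) -> (not (4*k + 4*x < -33))))) and ((not (2*k != 1)) -> (not (6*k + 2*x < -19)))
Before skip: (2*k != 1 -> ((2*x > -13 -> (not (12*x < -71))) and ((not (2*x > -13)) -> (not (4*k + 4*x < -33))))) and ((not (2*k != 1)) -> (not (6*k + 2*x < -19)))
Before havoc k: forall k_1. ((2*k_1 != 1 -> ((2*x > -13 -> (not (12*x < -71))) and ((not (2*x > -13)) -> (not (4*k_1 + 4*x < -33))))) and ((not (2*k_1 != 1)) -> (not (6*k_1 + 2*x < -19))))
Answer: WP = forall k_1. ((2*k_1 != 1 -> ((2*x > -13 -> (not (12*x < -71))) and ((not (2*x > -13)) -> (not (4*k_1 + 4*x < -33))))) and ((not (2*k_1 != 1)) -> (not (6*k_1 + 2*x < -19))))


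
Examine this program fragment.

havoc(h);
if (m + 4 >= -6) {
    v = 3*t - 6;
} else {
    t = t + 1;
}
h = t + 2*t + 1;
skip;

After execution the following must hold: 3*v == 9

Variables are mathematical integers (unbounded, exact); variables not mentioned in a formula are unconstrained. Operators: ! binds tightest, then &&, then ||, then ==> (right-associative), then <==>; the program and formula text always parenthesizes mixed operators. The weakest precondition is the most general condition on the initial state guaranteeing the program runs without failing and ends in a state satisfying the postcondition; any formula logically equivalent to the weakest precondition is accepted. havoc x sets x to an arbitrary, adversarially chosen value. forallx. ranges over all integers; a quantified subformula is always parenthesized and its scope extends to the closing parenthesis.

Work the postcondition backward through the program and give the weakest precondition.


Working backward. After the program, 3*v == 9 must hold.
Before skip: 3*v == 9
Before h := t + 2*t + 1: 3*v == 9
Then branch requires 9*t == 27; else branch requires 3*v == 9.
Before the if: (m >= -10 ==> 9*t == 27) && ((!(m >= -10)) ==> 3*v == 9)
Before havoc h: (m >= -10 ==> 9*t == 27) && ((!(m >= -10)) ==> 3*v == 9)
Answer: WP = (m >= -10 ==> 9*t == 27) && ((!(m >= -10)) ==> 3*v == 9)


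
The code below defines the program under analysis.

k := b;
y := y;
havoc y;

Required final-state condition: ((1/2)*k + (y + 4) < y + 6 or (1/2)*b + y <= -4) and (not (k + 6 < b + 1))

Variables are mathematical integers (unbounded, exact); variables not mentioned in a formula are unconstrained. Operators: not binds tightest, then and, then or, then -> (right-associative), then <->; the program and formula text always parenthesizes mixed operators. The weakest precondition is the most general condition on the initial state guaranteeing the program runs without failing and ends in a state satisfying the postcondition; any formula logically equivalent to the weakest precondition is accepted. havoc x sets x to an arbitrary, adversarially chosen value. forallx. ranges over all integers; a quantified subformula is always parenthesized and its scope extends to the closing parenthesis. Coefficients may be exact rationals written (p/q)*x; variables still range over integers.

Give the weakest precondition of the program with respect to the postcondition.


Working backward. After the program, the postcondition ((1/2)*k + (y + 4) < y + 6 or (1/2)*b + y <= -4) and (not (k + 6 < b + 1)) must hold; in canonical form it is ((1/2)*k < 2 or (1/2)*b + y <= -4) and (not (k < b - 5)).
Before havoc y: forall y_1. (((1/2)*k < 2 or (1/2)*b + y_1 <= -4) and (not (k < b - 5)))
Before y := y: forall y_1. (((1/2)*k < 2 or (1/2)*b + y_1 <= -4) and (not (k < b - 5)))
Before k := b: forall y_1. ((1/2)*b < 2 or (1/2)*b + y_1 <= -4)
Answer: WP = forall y_1. ((1/2)*b < 2 or (1/2)*b + y_1 <= -4)


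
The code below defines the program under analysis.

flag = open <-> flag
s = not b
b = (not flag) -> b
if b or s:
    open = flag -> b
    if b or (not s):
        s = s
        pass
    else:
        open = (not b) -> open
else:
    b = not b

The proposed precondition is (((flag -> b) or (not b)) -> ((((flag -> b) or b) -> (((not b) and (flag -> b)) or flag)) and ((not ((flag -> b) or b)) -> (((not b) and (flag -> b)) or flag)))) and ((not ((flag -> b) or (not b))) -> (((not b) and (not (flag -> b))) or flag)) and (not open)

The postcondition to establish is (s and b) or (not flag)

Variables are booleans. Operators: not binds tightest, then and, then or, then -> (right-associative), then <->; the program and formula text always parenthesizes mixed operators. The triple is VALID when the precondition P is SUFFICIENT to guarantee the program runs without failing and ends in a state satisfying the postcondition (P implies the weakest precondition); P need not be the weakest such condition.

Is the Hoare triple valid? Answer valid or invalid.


Working backward. After the program, (s and b) or (not flag) must hold.
Then branch requires ((b or (not s)) -> ((s and b) or (not flag))) and ((not (b or (not s))) -> ((s and b) or (not flag))); else branch requires (s and (not b)) or (not flag).
Before the if: ((b or s) -> (((b or (not s)) -> ((s and b) or (not flag))) and ((not (b or (not s))) -> ((s and b) or (not flag))))) and ((not (b or s)) -> ((s and (not b)) or (not flag)))
Before b := (not flag) -> b: ((((not flag) -> b) or s) -> (((((not flag) -> b) or (not s)) -> ((s and ((not flag) -> b)) or (not flag))) and ((not (((not flag) -> b) or (not s))) -> ((s and ((not flag) -> b)) or (not flag))))) and ((not (((not flag) -> b) or s)) -> ((s and (not ((not flag) -> b))) or (not flag)))
Before s := not b: ((((not flag) -> b) or (not b)) -> (((((not flag) -> b) or b) -> (((not b) and ((not flag) -> b)) or (not flag))) and ((not (((not flag) -> b) or b)) -> (((not b) and ((not flag) -> b)) or (not flag))))) and ((not (((not flag) -> b) or (not b))) -> (((not b) and (not ((not flag) -> b))) or (not flag)))
Before flag := open <-> flag: ((((not (open <-> flag)) -> b) or (not b)) -> (((((not (open <-> flag)) -> b) or b) -> (((not b) and ((not (open <-> flag)) -> b)) or (not (open <-> flag)))) and ((not (((not (open <-> flag)) -> b) or b)) -> (((not b) and ((not (open <-> flag)) -> b)) or (not (open <-> flag)))))) and ((not (((not (open <-> flag)) -> b) or (not b))) -> (((not b) and (not ((not (open <-> flag)) -> b))) or (not (open <-> flag))))
The weakest precondition is ((((not (open <-> flag)) -> b) or (not b)) -> (((((not (open <-> flag)) -> b) or b) -> (((not b) and ((not (open <-> flag)) -> b)) or (not (open <-> flag)))) and ((not (((not (open <-> flag)) -> b) or b)) -> (((not b) and ((not (open <-> flag)) -> b)) or (not (open <-> flag)))))) and ((not (((not (open <-> flag)) -> b) or (not b))) -> (((not b) and (not ((not (open <-> flag)) -> b))) or (not (open <-> flag)))).
Check whether (((flag -> b) or (not b)) -> ((((flag -> b) or b) -> (((not b) and (flag -> b)) or flag)) and ((not ((flag -> b) or b)) -> (((not b) and (flag -> b)) or flag)))) and ((not ((flag -> b) or (not b))) -> (((not b) and (not (flag -> b))) or flag)) and (not open) implies it.
Every state satisfying the precondition satisfies the weakest precondition: the implication holds.
Answer: valid


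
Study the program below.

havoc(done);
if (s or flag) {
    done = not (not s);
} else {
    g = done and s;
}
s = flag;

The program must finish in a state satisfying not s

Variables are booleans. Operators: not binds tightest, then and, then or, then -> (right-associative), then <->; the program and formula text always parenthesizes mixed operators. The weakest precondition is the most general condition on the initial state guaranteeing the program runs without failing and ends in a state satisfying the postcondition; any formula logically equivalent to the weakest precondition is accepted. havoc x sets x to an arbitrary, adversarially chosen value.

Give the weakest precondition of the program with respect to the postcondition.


Working backward. After the program, not s must hold.
Before s := flag: not flag
Then branch requires not flag; else branch requires not flag.
Before the if: ((s or flag) -> (not flag)) and ((not (s or flag)) -> (not flag))
Before havoc done: ((s or flag) -> (not flag)) and ((not (s or flag)) -> (not flag))
Answer: WP = ((s or flag) -> (not flag)) and ((not (s or flag)) -> (not flag))


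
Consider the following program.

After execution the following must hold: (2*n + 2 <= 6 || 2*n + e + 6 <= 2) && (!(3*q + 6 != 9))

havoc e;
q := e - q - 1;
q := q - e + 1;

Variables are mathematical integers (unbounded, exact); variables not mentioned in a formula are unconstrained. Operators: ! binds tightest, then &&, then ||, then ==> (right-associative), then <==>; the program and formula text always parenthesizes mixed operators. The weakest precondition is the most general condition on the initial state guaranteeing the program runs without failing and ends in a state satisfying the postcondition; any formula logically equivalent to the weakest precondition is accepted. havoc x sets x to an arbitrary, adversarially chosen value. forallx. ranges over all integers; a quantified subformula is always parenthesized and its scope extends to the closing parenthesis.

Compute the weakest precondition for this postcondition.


Working backward. After the program, the postcondition (2*n + 2 <= 6 || 2*n + e + 6 <= 2) && (!(3*q + 6 != 9)) must hold; in canonical form it is (2*n <= 4 || e + 2*n <= -4) && (!(3*q != 3)).
Before q := q - e + 1: (2*n <= 4 || e + 2*n <= -4) && (!(3*q != 3*e))
Before q := e - q - 1: (2*n <= 4 || e + 2*n <= -4) && (!(3*q != -3))
Before havoc e: forall e_1. ((2*n <= 4 || e_1 + 2*n <= -4) && (!(3*q != -3)))
Answer: WP = forall e_1. ((2*n <= 4 || e_1 + 2*n <= -4) && (!(3*q != -3)))


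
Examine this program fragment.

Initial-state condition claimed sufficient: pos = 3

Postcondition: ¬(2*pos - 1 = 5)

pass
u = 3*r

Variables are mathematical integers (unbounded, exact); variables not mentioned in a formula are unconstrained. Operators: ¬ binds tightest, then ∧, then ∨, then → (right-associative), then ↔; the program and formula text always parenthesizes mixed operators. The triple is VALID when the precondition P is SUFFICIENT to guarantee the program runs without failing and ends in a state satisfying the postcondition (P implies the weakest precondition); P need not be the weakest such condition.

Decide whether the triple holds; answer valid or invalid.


Working backward. After the program, the postcondition ¬(2*pos - 1 = 5) must hold; in canonical form it is ¬(2*pos = 6).
Before u := 3*r: ¬(2*pos = 6)
Before skip: ¬(2*pos = 6)
The weakest precondition is ¬(2*pos = 6).
Check whether pos = 3 implies it.
Countermodel: at the initial state pos = 3, the precondition holds but the weakest precondition fails.
Answer: invalid


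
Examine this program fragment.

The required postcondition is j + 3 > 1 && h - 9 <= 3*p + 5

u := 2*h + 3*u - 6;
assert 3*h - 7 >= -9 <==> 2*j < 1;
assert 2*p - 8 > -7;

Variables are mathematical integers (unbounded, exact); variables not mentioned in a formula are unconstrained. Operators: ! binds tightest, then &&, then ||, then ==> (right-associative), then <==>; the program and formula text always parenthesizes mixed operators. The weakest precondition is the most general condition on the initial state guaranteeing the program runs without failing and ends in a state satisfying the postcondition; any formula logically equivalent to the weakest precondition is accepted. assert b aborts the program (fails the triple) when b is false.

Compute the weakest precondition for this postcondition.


Working backward. After the program, the postcondition j + 3 > 1 && h - 9 <= 3*p + 5 must hold; in canonical form it is j > -2 && h <= 3*p + 14.
Before assert 2*p - 8 > -7: 2*p > 1 && j > -2 && h <= 3*p + 14
Before assert 3*h - 7 >= -9 <==> 2*j < 1: (3*h >= -2 <==> 2*j < 1) && 2*p > 1 && j > -2 && h <= 3*p + 14
Before u := 2*h + 3*u - 6: (3*h >= -2 <==> 2*j < 1) && 2*p > 1 && j > -2 && h <= 3*p + 14
Answer: WP = (3*h >= -2 <==> 2*j < 1) && 2*p > 1 && j > -2 && h <= 3*p + 14


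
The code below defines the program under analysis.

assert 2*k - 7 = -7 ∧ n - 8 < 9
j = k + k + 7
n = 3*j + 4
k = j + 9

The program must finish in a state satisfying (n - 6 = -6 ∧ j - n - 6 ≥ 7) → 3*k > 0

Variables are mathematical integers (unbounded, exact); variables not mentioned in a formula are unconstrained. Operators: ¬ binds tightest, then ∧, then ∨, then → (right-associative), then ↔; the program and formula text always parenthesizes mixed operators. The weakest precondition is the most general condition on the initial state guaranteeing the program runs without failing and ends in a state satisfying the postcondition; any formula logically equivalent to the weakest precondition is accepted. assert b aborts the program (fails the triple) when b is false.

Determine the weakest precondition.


Working backward. After the program, the postcondition (n - 6 = -6 ∧ j - n - 6 ≥ 7) → 3*k > 0 must hold; in canonical form it is (n = 0 ∧ j ≥ n + 13) → 3*k > 0.
Before k := j + 9: (n = 0 ∧ j ≥ n + 13) → 3*j > -27
Before n := 3*j + 4: (3*j = -4 ∧ 2*j ≤ -17) → 3*j > -27
Before j := k + k + 7: (6*k = -25 ∧ 4*k ≤ -31) → 6*k > -48
Before assert 2*k - 7 = -7 ∧ n - 8 < 9: 2*k = 0 ∧ n < 17 ∧ ((6*k = -25 ∧ 4*k ≤ -31) → 6*k > -48)
Answer: WP = 2*k = 0 ∧ n < 17 ∧ ((6*k = -25 ∧ 4*k ≤ -31) → 6*k > -48)


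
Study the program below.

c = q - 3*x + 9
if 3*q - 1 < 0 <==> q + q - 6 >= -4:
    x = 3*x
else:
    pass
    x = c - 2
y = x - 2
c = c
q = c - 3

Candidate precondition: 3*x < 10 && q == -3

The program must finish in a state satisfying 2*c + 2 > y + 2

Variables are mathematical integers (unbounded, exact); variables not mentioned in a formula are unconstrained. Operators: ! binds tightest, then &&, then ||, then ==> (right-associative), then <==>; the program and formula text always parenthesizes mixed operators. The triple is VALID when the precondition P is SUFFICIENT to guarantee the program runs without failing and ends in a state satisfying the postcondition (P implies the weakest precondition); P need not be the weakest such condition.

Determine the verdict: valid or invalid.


Working backward. After the program, the postcondition 2*c + 2 > y + 2 must hold; in canonical form it is 2*c > y.
Before q := c - 3: 2*c > y
Before c := c: 2*c > y
Before y := x - 2: 2*c > x - 2
Then branch requires 2*c > 3*x - 2; else branch requires c > -4.
Before the if: ((3*q < 1 <==> 2*q >= 2) ==> 2*c > 3*x - 2) && ((!(3*q < 1 <==> 2*q >= 2)) ==> c > -4)
Before c := q - 3*x + 9: ((3*q < 1 <==> 2*q >= 2) ==> 2*q > 9*x - 20) && ((!(3*q < 1 <==> 2*q >= 2)) ==> q > 3*x - 13)
The weakest precondition is ((3*q < 1 <==> 2*q >= 2) ==> 2*q > 9*x - 20) && ((!(3*q < 1 <==> 2*q >= 2)) ==> q > 3*x - 13).
Check whether 3*x < 10 && q == -3 implies it.
Every state satisfying the precondition satisfies the weakest precondition: the implication holds.
Answer: valid
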